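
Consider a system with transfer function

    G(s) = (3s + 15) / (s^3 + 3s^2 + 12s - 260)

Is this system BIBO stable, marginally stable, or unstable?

The denominator s^3 + 3s^2 + 12s - 260 factors as (s - 5)(s^2 + 8s + 52), giving poles at s = 5, -4 ± 6j.
Since the pole(s) at s = 5 lie in the right half-plane, the system is unstable.

unstable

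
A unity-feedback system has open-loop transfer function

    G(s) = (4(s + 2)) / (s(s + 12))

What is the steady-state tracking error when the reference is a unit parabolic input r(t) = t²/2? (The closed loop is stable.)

e_ss = ∞

G(s) has one pole at the origin.
This is a Type 1 system; Ka = lim_{s→0} s^2·G(s) = 0, so the steady-state error for a parabola input is infinite.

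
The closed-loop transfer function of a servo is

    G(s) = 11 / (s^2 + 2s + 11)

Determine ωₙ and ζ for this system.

ωₙ ≈ 3.317 rad/s, ζ ≈ 0.3015

Compare the denominator to the standard form s^2 + 2ζωₙs + ωₙ².
ωₙ² = 11, so ωₙ = √11 ≈ 3.317 rad/s.
2ζωₙ = 2, so ζ = 2/(2·√11) ≈ 0.3015.
With ζ = 0.3015 the response is underdamped.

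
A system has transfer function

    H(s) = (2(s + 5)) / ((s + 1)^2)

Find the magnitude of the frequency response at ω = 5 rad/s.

Substitute s = j5: numerator = 10 + j10, denominator = -24 + j10.
|H(j5)| = |10 + j10| / |-24 + j10| = 14.142 / 26 ≈ 0.5439.

|H(j5)| ≈ 0.5439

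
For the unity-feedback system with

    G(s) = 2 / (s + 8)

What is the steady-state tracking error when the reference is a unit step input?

e_ss = 0.8000

G(s) has no poles at the origin.
This is a Type 0 system. Kp = lim_{s→0} G(s) = 2/8 = 1/4.
e_ss = 1/(1 + Kp) = 1/(1 + 1/4) = 4/5 ≈ 0.8000.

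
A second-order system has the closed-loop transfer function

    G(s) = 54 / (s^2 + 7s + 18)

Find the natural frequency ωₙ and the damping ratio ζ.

Compare the denominator to the standard form s^2 + 2ζωₙs + ωₙ².
ωₙ² = 18, so ωₙ = √18 ≈ 4.243 rad/s.
2ζωₙ = 7, so ζ = 7/(2·√18) ≈ 0.8250.
With ζ = 0.8250 the response is underdamped.

ωₙ ≈ 4.243 rad/s, ζ ≈ 0.8250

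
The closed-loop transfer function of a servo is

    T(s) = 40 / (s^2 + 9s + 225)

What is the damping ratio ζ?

ζ = 0.3

Compare the denominator to the standard form s^2 + 2ζωₙs + ωₙ².
ωₙ² = 225, so ωₙ = 15 rad/s.
2ζωₙ = 9, so ζ = 9/(2·15) = 0.3.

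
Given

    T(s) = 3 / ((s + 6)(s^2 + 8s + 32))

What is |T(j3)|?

|T(j3)| ≈ 0.01345

Substitute s = j3: numerator = 3, denominator = 66 + j213.
|T(j3)| = |3| / |66 + j213| = 3 / 222.99 ≈ 0.01345.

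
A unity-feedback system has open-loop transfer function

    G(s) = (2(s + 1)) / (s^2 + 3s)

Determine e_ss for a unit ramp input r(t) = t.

e_ss = 1.500

G(s) has one pole at the origin.
This is a Type 1 system. Kv = lim_{s→0} s·G(s) = 2/3.
e_ss = 1/Kv = 1/(2/3) = 3/2 ≈ 1.500.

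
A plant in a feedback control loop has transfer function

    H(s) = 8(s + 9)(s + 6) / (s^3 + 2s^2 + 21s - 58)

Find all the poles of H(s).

s = -2 ± 5j, 2

The poles are the roots of the denominator s^3 + 2s^2 + 21s - 58 = 0.
Trying s = 2: the polynomial evaluates to 0, so (s - 2) is a factor.
Dividing out leaves s^2 + 4s + 29 = 0.
The quadratic formula then gives s = -2 ± 5j.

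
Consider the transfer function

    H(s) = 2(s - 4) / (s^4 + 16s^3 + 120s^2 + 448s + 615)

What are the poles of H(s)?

s = -3, -5, -4 ± 5j

The poles are the roots of the denominator s^4 + 16s^3 + 120s^2 + 448s + 615 = 0.
Trying s = -3: the polynomial evaluates to 0, so (s + 3) is a factor.
Dividing out leaves s^3 + 13s^2 + 81s + 205 = 0.
This factors further as (s + 5)(s^2 + 8s + 41) = 0.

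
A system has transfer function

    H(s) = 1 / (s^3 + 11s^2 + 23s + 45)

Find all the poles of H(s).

The poles are the roots of the denominator s^3 + 11s^2 + 23s + 45 = 0.
Trying s = -9: the polynomial evaluates to 0, so (s + 9) is a factor.
Dividing out leaves s^2 + 2s + 5 = 0.
The quadratic formula then gives s = -1 ± 2j.

s = -1 + 2j, -1 - 2j, -9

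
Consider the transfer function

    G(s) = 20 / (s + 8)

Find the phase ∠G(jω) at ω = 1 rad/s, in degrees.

At s = j1: numerator = 20, denominator = 8 + j1.
∠G = ∠num − ∠den = 0° − (7.1250°) = -7.125°.

∠G(j1) ≈ -7.125°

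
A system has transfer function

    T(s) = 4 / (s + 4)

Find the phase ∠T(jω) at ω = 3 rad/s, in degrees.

At s = j3: numerator = 4, denominator = 4 + j3.
∠T = ∠num − ∠den = 0° − (36.870°) = -36.87°.

∠T(j3) ≈ -36.87°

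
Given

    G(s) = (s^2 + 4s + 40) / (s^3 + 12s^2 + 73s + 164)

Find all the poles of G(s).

s = -4, -4 ± 5j

The poles are the roots of the denominator s^3 + 12s^2 + 73s + 164 = 0.
Trying s = -4: the polynomial evaluates to 0, so (s + 4) is a factor.
Dividing out leaves s^2 + 8s + 41 = 0.
The quadratic formula then gives s = -4 ± 5j.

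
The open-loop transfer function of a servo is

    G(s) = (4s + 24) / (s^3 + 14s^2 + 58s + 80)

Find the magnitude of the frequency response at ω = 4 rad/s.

|G(j4)| ≈ 0.1304

Substitute s = j4: numerator = 24 + j16, denominator = -144 + j168.
|G(j4)| = |24 + j16| / |-144 + j168| = 28.844 / 221.27 ≈ 0.1304.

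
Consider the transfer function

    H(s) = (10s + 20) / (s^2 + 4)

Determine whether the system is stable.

The poles can be read from the denominator factors: s = 2j, -2j.
Since the simple pole(s) at s = 2j, -2j lie on the jω-axis with none in the right half-plane, the system is marginally stable.

marginally stable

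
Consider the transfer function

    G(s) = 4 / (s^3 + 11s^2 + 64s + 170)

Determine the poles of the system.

The poles are the roots of the denominator s^3 + 11s^2 + 64s + 170 = 0.
Trying s = -5: the polynomial evaluates to 0, so (s + 5) is a factor.
Dividing out leaves s^2 + 6s + 34 = 0.
The quadratic formula then gives s = -3 ± 5j.

s = -3 ± 5j, -5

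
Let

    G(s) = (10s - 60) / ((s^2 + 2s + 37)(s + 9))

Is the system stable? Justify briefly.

stable

The poles can be read from the denominator factors: s = -1 ± 6j, -9.
Since all poles lie strictly in the left half-plane, the system is stable.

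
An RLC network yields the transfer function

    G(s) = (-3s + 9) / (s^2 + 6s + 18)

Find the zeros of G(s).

s = 3

Set the numerator to zero: -3s + 9 = 0, i.e. -3·(s - 3) = 0.
So s = 3.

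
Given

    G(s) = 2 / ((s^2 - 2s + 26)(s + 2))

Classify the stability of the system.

The poles can be read from the denominator factors: s = 1 + 5j, 1 - 5j, -2.
Since the pole(s) at s = 1 ± 5j lie in the right half-plane, the system is unstable.

unstable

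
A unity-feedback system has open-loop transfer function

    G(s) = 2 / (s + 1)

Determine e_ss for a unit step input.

G(s) has no poles at the origin.
This is a Type 0 system. Kp = lim_{s→0} G(s) = 2/1.
e_ss = 1/(1 + Kp) = 1/(1 + 2) = 1/3 ≈ 0.3333.

e_ss = 0.3333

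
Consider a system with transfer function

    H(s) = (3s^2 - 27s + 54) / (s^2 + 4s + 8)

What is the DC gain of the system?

H(0) = 27/4 ≈ 6.750

Set s = 0: H(0) = (54) / (8) = 27/4.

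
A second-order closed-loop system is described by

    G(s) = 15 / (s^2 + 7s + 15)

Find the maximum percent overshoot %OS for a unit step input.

%OS ≈ 0.132%

Comparing s^2 + 7s + 15 to s^2 + 2ζωₙs + ωₙ²: ωₙ = √15 ≈ 3.873 rad/s and ζ = 7/(2·√15) ≈ 0.9037.
%OS = 100·exp(−πζ/√(1−ζ²)) = 100·exp(−π·0.9037/√(1−0.9037²)) ≈ 0.132%.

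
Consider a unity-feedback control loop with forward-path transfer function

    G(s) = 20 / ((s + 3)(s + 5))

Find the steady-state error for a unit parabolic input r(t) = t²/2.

e_ss = ∞

G(s) has no poles at the origin.
This is a Type 0 system; Ka = lim_{s→0} s^2·G(s) = 0, so the steady-state error for a parabola input is infinite.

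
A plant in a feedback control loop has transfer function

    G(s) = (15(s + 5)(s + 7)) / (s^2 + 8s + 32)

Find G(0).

At s = 0 each factor (s + a) contributes a and each (s^2 + bs + c) contributes c.
G(0) = 15·(5) · (7) / ((32)) = 525/32 = 525/32.

G(0) = 525/32 ≈ 16.41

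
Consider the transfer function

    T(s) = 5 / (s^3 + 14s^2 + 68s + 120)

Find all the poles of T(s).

s = -4 ± 2j, -6

The poles are the roots of the denominator s^3 + 14s^2 + 68s + 120 = 0.
Trying s = -6: the polynomial evaluates to 0, so (s + 6) is a factor.
Dividing out leaves s^2 + 8s + 20 = 0.
The quadratic formula then gives s = -4 ± 2j.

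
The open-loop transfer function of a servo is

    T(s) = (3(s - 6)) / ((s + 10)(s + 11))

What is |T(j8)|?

|T(j8)| ≈ 0.1722

Substitute s = j8: numerator = -18 + j24, denominator = 46 + j168.
|T(j8)| = |-18 + j24| / |46 + j168| = 30 / 174.18 ≈ 0.1722.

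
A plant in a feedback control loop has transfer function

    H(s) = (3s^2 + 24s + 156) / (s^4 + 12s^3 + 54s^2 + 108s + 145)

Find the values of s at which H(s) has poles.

The poles are the roots of the denominator s^4 + 12s^3 + 54s^2 + 108s + 145 = 0.
No real roots exist; factor into two real quadratics: (s^2 + 10s + 29)(s^2 + 2s + 5) = 0.
Each quadratic gives a conjugate pair via the quadratic formula.

s = -5 + 2j, -5 - 2j, -1 + 2j, -1 - 2j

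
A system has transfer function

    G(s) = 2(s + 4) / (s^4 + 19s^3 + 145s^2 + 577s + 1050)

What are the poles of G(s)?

s = -3 + 4j, -3 - 4j, -6, -7

The poles are the roots of the denominator s^4 + 19s^3 + 145s^2 + 577s + 1050 = 0.
Trying s = -6: the polynomial evaluates to 0, so (s + 6) is a factor.
Dividing out leaves s^3 + 13s^2 + 67s + 175 = 0.
This factors further as (s^2 + 6s + 25)(s + 7) = 0.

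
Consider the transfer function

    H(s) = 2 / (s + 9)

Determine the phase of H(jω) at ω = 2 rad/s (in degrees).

At s = j2: numerator = 2, denominator = 9 + j2.
∠H = ∠num − ∠den = 0° − (12.529°) = -12.53°.

∠H(j2) ≈ -12.53°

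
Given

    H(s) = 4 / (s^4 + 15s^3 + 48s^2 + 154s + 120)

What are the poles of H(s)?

The poles are the roots of the denominator s^4 + 15s^3 + 48s^2 + 154s + 120 = 0.
Trying s = -12: the polynomial evaluates to 0, so (s + 12) is a factor.
Dividing out leaves s^3 + 3s^2 + 12s + 10 = 0.
This factors further as (s^2 + 2s + 10)(s + 1) = 0.

s = -12, -1 + 3j, -1 - 3j, -1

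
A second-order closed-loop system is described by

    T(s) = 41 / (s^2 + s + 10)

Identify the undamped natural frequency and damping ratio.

ωₙ ≈ 3.162 rad/s, ζ ≈ 0.1581

Compare the denominator to the standard form s^2 + 2ζωₙs + ωₙ².
ωₙ² = 10, so ωₙ = √10 ≈ 3.162 rad/s.
2ζωₙ = 1, so ζ = 1/(2·√10) ≈ 0.1581.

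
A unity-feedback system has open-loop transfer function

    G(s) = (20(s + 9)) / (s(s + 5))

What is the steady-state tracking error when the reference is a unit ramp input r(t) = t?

e_ss = 0.02778

G(s) has one pole at the origin.
This is a Type 1 system. Kv = lim_{s→0} s·G(s) = 180/5 = 36.
e_ss = 1/Kv = 1/(36) = 1/36 ≈ 0.02778.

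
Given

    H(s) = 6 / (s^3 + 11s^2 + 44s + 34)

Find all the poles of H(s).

s = -5 ± 3j, -1

The poles are the roots of the denominator s^3 + 11s^2 + 44s + 34 = 0.
Trying s = -1: the polynomial evaluates to 0, so (s + 1) is a factor.
Dividing out leaves s^2 + 10s + 34 = 0.
The quadratic formula then gives s = -5 ± 3j.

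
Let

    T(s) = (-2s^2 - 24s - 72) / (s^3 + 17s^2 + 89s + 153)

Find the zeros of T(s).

Set the numerator to zero: -2s^2 - 24s - 72 = 0, i.e. -2·(s^2 + 12s + 36) = 0.
Factoring: (s + 6)^2 = 0.

s = -6, -6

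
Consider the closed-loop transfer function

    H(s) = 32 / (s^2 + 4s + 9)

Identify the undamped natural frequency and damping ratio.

Compare the denominator to the standard form s^2 + 2ζωₙs + ωₙ².
ωₙ² = 9, so ωₙ = 3 rad/s.
2ζωₙ = 4, so ζ = 4/(2·3) ≈ 0.6667.

ωₙ = 3 rad/s, ζ ≈ 0.6667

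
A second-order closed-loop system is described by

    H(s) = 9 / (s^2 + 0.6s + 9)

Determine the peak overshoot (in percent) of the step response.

%OS ≈ 72.9%

Comparing s^2 + 0.6s + 9 to s^2 + 2ζωₙs + ωₙ²: ωₙ = 3 rad/s and ζ = 0.6/(2·3) = 0.1.
%OS = 100·exp(−πζ/√(1−ζ²)) = 100·exp(−π·0.1/√(1−0.1²)) ≈ 72.9%.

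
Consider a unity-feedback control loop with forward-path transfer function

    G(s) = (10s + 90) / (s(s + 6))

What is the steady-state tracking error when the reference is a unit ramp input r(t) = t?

e_ss = 0.06667

G(s) has one pole at the origin.
This is a Type 1 system. Kv = lim_{s→0} s·G(s) = 90/6 = 15.
e_ss = 1/Kv = 1/(15) = 1/15 ≈ 0.06667.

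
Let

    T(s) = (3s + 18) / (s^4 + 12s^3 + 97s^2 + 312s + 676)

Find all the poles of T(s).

The poles are the roots of the denominator s^4 + 12s^3 + 97s^2 + 312s + 676 = 0.
No real roots exist; factor into two real quadratics: (s^2 + 8s + 52)(s^2 + 4s + 13) = 0.
Each quadratic gives a conjugate pair via the quadratic formula.

s = -4 + 6j, -4 - 6j, -2 + 3j, -2 - 3j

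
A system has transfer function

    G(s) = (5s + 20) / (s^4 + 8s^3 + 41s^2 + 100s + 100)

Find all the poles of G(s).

s = -2 + j, -2 - j, -2 + 4j, -2 - 4j

The poles are the roots of the denominator s^4 + 8s^3 + 41s^2 + 100s + 100 = 0.
No real roots exist; factor into two real quadratics: (s^2 + 4s + 5)(s^2 + 4s + 20) = 0.
Each quadratic gives a conjugate pair via the quadratic formula.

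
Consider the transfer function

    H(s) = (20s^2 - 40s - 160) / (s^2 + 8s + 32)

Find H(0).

H(0) = -5

Set s = 0: H(0) = (-160) / (32) = -5.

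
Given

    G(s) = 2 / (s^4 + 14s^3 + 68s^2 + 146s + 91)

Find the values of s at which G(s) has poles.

s = -7, -3 + 2j, -3 - 2j, -1

The poles are the roots of the denominator s^4 + 14s^3 + 68s^2 + 146s + 91 = 0.
Trying s = -7: the polynomial evaluates to 0, so (s + 7) is a factor.
Dividing out leaves s^3 + 7s^2 + 19s + 13 = 0.
This factors further as (s^2 + 6s + 13)(s + 1) = 0.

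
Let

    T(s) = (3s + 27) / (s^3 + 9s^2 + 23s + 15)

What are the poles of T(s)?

The poles are the roots of the denominator s^3 + 9s^2 + 23s + 15 = 0.
Trying s = -1: the polynomial evaluates to 0, so (s + 1) is a factor.
Dividing out leaves s^2 + 8s + 15 = 0.
Factoring the quadratic: (s + 3)(s + 5) = 0.

s = -1, -3, -5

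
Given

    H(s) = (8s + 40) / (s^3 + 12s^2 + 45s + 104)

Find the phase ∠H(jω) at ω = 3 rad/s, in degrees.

At s = j3: numerator = 40 + j24, denominator = -4 + j108.
∠H = ∠num − ∠den = 30.964° − (92.121°) = -61.16°.

∠H(j3) ≈ -61.16°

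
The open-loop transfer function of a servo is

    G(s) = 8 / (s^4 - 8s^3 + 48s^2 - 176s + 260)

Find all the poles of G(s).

The poles are the roots of the denominator s^4 - 8s^3 + 48s^2 - 176s + 260 = 0.
No real roots exist; factor into two real quadratics: (s^2 - 2s + 26)(s^2 - 6s + 10) = 0.
Each quadratic gives a conjugate pair via the quadratic formula.

s = 1 + 5j, 1 - 5j, 3 + j, 3 - j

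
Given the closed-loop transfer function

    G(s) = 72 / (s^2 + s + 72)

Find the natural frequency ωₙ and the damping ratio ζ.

ωₙ ≈ 8.485 rad/s, ζ ≈ 0.05893

Compare the denominator to the standard form s^2 + 2ζωₙs + ωₙ².
ωₙ² = 72, so ωₙ = √72 ≈ 8.485 rad/s.
2ζωₙ = 1, so ζ = 1/(2·√72) ≈ 0.05893.
With ζ = 0.05893 the response is underdamped.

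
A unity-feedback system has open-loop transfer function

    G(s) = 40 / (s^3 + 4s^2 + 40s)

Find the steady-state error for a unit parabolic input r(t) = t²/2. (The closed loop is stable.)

G(s) has one pole at the origin.
This is a Type 1 system; Ka = lim_{s→0} s^2·G(s) = 0, so the steady-state error for a parabola input is infinite.

e_ss = ∞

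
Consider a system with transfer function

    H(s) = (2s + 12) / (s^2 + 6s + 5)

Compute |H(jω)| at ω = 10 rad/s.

Substitute s = j10: numerator = 12 + j20, denominator = -95 + j60.
|H(j10)| = |12 + j20| / |-95 + j60| = 23.324 / 112.36 ≈ 0.2076.

|H(j10)| ≈ 0.2076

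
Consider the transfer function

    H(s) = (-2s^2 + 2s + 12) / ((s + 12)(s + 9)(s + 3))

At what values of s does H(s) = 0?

Set the numerator to zero: -2s^2 + 2s + 12 = 0, i.e. -2·(s^2 - s - 6) = 0.
Factoring: (s - 3)(s + 2) = 0.

s = 3, -2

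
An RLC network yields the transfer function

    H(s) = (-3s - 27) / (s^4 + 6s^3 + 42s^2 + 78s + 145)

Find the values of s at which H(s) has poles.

The poles are the roots of the denominator s^4 + 6s^3 + 42s^2 + 78s + 145 = 0.
No real roots exist; factor into two real quadratics: (s^2 + 2s + 5)(s^2 + 4s + 29) = 0.
Each quadratic gives a conjugate pair via the quadratic formula.

s = -1 ± 2j, -2 ± 5j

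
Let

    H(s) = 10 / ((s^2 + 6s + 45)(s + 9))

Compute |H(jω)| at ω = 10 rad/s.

|H(j10)| ≈ 0.009132

Substitute s = j10: numerator = 10, denominator = -1095 - j10.
|H(j10)| = |10| / |-1095 - j10| = 10 / 1095.0 ≈ 0.009132.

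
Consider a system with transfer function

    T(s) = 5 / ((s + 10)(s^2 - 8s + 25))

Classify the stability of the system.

unstable

The poles can be read from the denominator factors: s = -10, 4 ± 3j.
Since the pole(s) at s = 4 + 3j, 4 - 3j lie in the right half-plane, the system is unstable.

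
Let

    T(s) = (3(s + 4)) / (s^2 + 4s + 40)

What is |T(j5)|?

|T(j5)| ≈ 0.7684

Substitute s = j5: numerator = 12 + j15, denominator = 15 + j20.
|T(j5)| = |12 + j15| / |15 + j20| = 19.209 / 25 ≈ 0.7684.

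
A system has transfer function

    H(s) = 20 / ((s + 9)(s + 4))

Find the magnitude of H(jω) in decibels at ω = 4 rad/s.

|H(j4)|_dB ≈ -8.90 dB

Substitute s = j4: numerator = 20, denominator = 20 + j52.
|H(j4)| = |20| / |20 + j52| = 20 / 55.714 ≈ 0.3590.
In decibels: 20·log₁₀(0.3590) ≈ -8.90 dB.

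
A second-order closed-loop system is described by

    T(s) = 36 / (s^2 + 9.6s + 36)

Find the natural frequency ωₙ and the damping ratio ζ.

ωₙ = 6 rad/s, ζ = 0.8

Compare the denominator to the standard form s^2 + 2ζωₙs + ωₙ².
ωₙ² = 36, so ωₙ = 6 rad/s.
2ζωₙ = 9.6, so ζ = 9.6/(2·6) = 0.8.
With ζ = 0.8 the response is underdamped.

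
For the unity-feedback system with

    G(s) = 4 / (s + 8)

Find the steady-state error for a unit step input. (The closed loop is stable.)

e_ss = 0.6667

G(s) has no poles at the origin.
This is a Type 0 system. Kp = lim_{s→0} G(s) = 4/8 = 1/2.
e_ss = 1/(1 + Kp) = 1/(1 + 1/2) = 2/3 ≈ 0.6667.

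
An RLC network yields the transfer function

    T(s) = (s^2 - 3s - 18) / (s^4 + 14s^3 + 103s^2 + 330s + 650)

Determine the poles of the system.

s = -5 + 5j, -5 - 5j, -2 + 3j, -2 - 3j

The poles are the roots of the denominator s^4 + 14s^3 + 103s^2 + 330s + 650 = 0.
No real roots exist; factor into two real quadratics: (s^2 + 10s + 50)(s^2 + 4s + 13) = 0.
Each quadratic gives a conjugate pair via the quadratic formula.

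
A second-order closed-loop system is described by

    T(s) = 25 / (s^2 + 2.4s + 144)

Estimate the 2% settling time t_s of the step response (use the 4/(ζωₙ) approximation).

Comparing s^2 + 2.4s + 144 to s^2 + 2ζωₙs + ωₙ²: ωₙ = 12 rad/s and ζ = 2.4/(2·12) = 0.1.
ζωₙ = 2.4/2 = 1.2, so t_s ≈ 4/(ζωₙ) = 4/1.2 ≈ 3.333 s.

t_s ≈ 3.333 s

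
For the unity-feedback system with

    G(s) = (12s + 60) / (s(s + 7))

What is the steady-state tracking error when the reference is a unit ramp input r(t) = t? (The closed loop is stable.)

e_ss = 0.1167

G(s) has one pole at the origin.
This is a Type 1 system. Kv = lim_{s→0} s·G(s) = 60/7.
e_ss = 1/Kv = 1/(60/7) = 7/60 ≈ 0.1167.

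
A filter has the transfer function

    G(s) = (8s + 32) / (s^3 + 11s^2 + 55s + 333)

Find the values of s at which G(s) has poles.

s = -1 + 6j, -1 - 6j, -9

The poles are the roots of the denominator s^3 + 11s^2 + 55s + 333 = 0.
Trying s = -9: the polynomial evaluates to 0, so (s + 9) is a factor.
Dividing out leaves s^2 + 2s + 37 = 0.
The quadratic formula then gives s = -1 ± 6j.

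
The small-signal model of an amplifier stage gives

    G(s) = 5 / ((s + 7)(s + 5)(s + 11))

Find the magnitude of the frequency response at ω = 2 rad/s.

|G(j2)| ≈ 0.01141

Substitute s = j2: numerator = 5, denominator = 293 + j326.
|G(j2)| = |5| / |293 + j326| = 5 / 438.32 ≈ 0.01141.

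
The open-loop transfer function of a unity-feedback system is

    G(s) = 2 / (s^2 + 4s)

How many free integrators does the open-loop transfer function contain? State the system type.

The denominator has 1 factor of s at the origin (free integrator), so this is a Type 1 system.

Type 1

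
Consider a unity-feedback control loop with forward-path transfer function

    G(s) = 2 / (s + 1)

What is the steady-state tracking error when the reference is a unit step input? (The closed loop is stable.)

e_ss = 0.3333

G(s) has no poles at the origin.
This is a Type 0 system. Kp = lim_{s→0} G(s) = 2/1.
e_ss = 1/(1 + Kp) = 1/(1 + 2) = 1/3 ≈ 0.3333.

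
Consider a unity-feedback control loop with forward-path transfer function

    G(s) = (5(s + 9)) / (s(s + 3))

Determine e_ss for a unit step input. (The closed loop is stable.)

e_ss = 0

G(s) has one pole at the origin.
This is a Type 1 system; for a step input the steady-state error is zero.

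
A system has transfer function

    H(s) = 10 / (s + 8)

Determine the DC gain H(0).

H(0) = 5/4 ≈ 1.250

At s = 0 each factor (s + a) contributes a and each (s^2 + bs + c) contributes c.
H(0) = 10·1 / ((8)) = 10/8 = 5/4.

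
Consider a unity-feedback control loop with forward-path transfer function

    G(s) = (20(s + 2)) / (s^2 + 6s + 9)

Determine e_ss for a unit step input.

G(s) has no poles at the origin.
This is a Type 0 system. Kp = lim_{s→0} G(s) = 40/9.
e_ss = 1/(1 + Kp) = 1/(1 + 40/9) = 9/49 ≈ 0.1837.

e_ss = 0.1837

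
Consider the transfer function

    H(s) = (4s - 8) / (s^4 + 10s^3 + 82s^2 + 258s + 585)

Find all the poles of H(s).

s = -3 ± 6j, -2 ± 3j

The poles are the roots of the denominator s^4 + 10s^3 + 82s^2 + 258s + 585 = 0.
No real roots exist; factor into two real quadratics: (s^2 + 6s + 45)(s^2 + 4s + 13) = 0.
Each quadratic gives a conjugate pair via the quadratic formula.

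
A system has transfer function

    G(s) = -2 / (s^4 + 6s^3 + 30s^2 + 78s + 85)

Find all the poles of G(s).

The poles are the roots of the denominator s^4 + 6s^3 + 30s^2 + 78s + 85 = 0.
No real roots exist; factor into two real quadratics: (s^2 + 2s + 17)(s^2 + 4s + 5) = 0.
Each quadratic gives a conjugate pair via the quadratic formula.

s = -1 + 4j, -1 - 4j, -2 + j, -2 - j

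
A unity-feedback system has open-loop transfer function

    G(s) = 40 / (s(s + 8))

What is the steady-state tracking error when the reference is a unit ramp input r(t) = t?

e_ss = 0.2000

G(s) has one pole at the origin.
This is a Type 1 system. Kv = lim_{s→0} s·G(s) = 40/8 = 5.
e_ss = 1/Kv = 1/(5) = 1/5 ≈ 0.2000.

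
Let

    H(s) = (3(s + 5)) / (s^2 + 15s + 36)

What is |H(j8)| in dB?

|H(j8)|_dB ≈ -12.8 dB

Substitute s = j8: numerator = 15 + j24, denominator = -28 + j120.
|H(j8)| = |15 + j24| / |-28 + j120| = 28.302 / 123.22 ≈ 0.2297.
In decibels: 20·log₁₀(0.2297) ≈ -12.8 dB.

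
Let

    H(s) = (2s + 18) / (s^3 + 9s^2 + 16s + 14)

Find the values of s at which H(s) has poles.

s = -1 ± j, -7

The poles are the roots of the denominator s^3 + 9s^2 + 16s + 14 = 0.
Trying s = -7: the polynomial evaluates to 0, so (s + 7) is a factor.
Dividing out leaves s^2 + 2s + 2 = 0.
The quadratic formula then gives s = -1 ± 1j.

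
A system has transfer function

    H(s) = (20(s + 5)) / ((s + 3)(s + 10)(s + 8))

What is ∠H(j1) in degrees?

∠H(j1) ≈ -19.96°

At s = j1: numerator = 100 + j20, denominator = 219 + j133.
∠H = ∠num − ∠den = 11.310° − (31.271°) = -19.96°.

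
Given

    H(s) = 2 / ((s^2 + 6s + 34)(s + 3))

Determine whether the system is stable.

stable

The poles can be read from the denominator factors: s = -3 + 5j, -3 - 5j, -3.
Since all poles lie strictly in the left half-plane, the system is stable.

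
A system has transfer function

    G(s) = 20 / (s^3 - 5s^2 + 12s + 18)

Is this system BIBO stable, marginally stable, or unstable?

The denominator s^3 - 5s^2 + 12s + 18 factors as (s^2 - 6s + 18)(s + 1), giving poles at s = 3 ± 3j, -1.
Since the pole(s) at s = 3 ± 3j lie in the right half-plane, the system is unstable.

unstable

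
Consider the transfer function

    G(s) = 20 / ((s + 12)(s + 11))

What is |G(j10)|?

|G(j10)| ≈ 0.08613

Substitute s = j10: numerator = 20, denominator = 32 + j230.
|G(j10)| = |20| / |32 + j230| = 20 / 232.22 ≈ 0.08613.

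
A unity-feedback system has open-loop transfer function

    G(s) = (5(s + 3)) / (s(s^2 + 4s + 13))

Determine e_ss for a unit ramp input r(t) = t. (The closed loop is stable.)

e_ss = 0.8667

G(s) has one pole at the origin.
This is a Type 1 system. Kv = lim_{s→0} s·G(s) = 15/13.
e_ss = 1/Kv = 1/(15/13) = 13/15 ≈ 0.8667.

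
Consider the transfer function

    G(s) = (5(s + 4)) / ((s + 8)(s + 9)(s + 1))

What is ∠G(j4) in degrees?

∠G(j4) ≈ -81.49°

At s = j4: numerator = 20 + j20, denominator = -216 + j292.
∠G = ∠num − ∠den = 45° − (126.49°) = -81.49°.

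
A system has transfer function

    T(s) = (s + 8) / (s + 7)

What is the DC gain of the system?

T(0) = 8/7 ≈ 1.143

Set s = 0: T(0) = (8) / (7) = 8/7.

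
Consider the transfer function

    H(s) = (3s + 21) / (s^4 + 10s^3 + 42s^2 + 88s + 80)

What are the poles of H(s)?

s = -2 + 2j, -2 - 2j, -3 + j, -3 - j

The poles are the roots of the denominator s^4 + 10s^3 + 42s^2 + 88s + 80 = 0.
No real roots exist; factor into two real quadratics: (s^2 + 4s + 8)(s^2 + 6s + 10) = 0.
Each quadratic gives a conjugate pair via the quadratic formula.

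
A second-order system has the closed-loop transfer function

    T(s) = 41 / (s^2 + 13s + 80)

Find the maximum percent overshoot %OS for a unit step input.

%OS ≈ 3.60%

Comparing s^2 + 13s + 80 to s^2 + 2ζωₙs + ωₙ²: ωₙ = √80 ≈ 8.944 rad/s and ζ = 13/(2·√80) ≈ 0.7267.
%OS = 100·exp(−πζ/√(1−ζ²)) = 100·exp(−π·0.7267/√(1−0.7267²)) ≈ 3.60%.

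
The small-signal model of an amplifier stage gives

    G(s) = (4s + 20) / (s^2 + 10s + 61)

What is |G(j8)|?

|G(j8)| ≈ 0.4714

Substitute s = j8: numerator = 20 + j32, denominator = -3 + j80.
|G(j8)| = |20 + j32| / |-3 + j80| = 37.736 / 80.056 ≈ 0.4714.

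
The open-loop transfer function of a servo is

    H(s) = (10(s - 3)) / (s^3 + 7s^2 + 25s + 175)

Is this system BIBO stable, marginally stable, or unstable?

marginally stable

The denominator s^3 + 7s^2 + 25s + 175 factors as (s^2 + 25)(s + 7), giving poles at s = ±5j, -7.
Since the simple pole(s) at s = ±5j lie on the jω-axis with none in the right half-plane, the system is marginally stable.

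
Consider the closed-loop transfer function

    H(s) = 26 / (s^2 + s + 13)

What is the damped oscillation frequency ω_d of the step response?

Comparing s^2 + s + 13 to s^2 + 2ζωₙs + ωₙ²: ωₙ = √13 ≈ 3.606 rad/s and ζ = 1/(2·√13) ≈ 0.1387.
ζωₙ = 1/2 = 0.5, so ω_d = ωₙ√(1−ζ²) = √(ωₙ² − (ζωₙ)²) = √(13 − 0.5²) = √12.75 ≈ 3.571 rad/s.

ω_d ≈ 3.571 rad/s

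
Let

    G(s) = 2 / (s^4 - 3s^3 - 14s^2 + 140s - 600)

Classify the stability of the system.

The denominator s^4 - 3s^3 - 14s^2 + 140s - 600 factors as (s^2 - 4s + 20)(s + 6)(s - 5), giving poles at s = 2 ± 4j, -6, 5.
Since the pole(s) at s = 2 + 4j, 2 - 4j, 5 lie in the right half-plane, the system is unstable.

unstable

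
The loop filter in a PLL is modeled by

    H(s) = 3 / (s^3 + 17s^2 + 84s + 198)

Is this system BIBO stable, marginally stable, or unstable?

The denominator s^3 + 17s^2 + 84s + 198 factors as (s^2 + 6s + 18)(s + 11), giving poles at s = -3 ± 3j, -11.
Since all poles lie strictly in the left half-plane, the system is stable.

stable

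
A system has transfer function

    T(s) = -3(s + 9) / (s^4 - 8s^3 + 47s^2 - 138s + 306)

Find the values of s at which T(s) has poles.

s = 3 ± 3j, 1 ± 4j

The poles are the roots of the denominator s^4 - 8s^3 + 47s^2 - 138s + 306 = 0.
No real roots exist; factor into two real quadratics: (s^2 - 6s + 18)(s^2 - 2s + 17) = 0.
Each quadratic gives a conjugate pair via the quadratic formula.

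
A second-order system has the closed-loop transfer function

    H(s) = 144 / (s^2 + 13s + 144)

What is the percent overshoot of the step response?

%OS ≈ 13.2%

Comparing s^2 + 13s + 144 to s^2 + 2ζωₙs + ωₙ²: ωₙ = 12 rad/s and ζ = 13/(2·12) ≈ 0.5417.
%OS = 100·exp(−πζ/√(1−ζ²)) = 100·exp(−π·0.5417/√(1−0.5417²)) ≈ 13.2%.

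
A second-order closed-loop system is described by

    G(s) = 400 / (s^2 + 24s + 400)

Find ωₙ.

Compare the denominator to the standard form s^2 + 2ζωₙs + ωₙ².
ωₙ² = 400, so ωₙ = 20 rad/s.

ωₙ = 20 rad/s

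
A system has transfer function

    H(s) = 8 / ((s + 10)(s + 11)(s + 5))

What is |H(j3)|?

Substitute s = j3: numerator = 8, denominator = 316 + j618.
|H(j3)| = |8| / |316 + j618| = 8 / 694.10 ≈ 0.01153.

|H(j3)| ≈ 0.01153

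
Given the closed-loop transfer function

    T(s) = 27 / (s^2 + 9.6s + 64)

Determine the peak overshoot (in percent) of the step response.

Comparing s^2 + 9.6s + 64 to s^2 + 2ζωₙs + ωₙ²: ωₙ = 8 rad/s and ζ = 9.6/(2·8) = 0.6.
%OS = 100·exp(−πζ/√(1−ζ²)) = 100·exp(−π·0.6/√(1−0.6²)) ≈ 9.48%.

%OS ≈ 9.48%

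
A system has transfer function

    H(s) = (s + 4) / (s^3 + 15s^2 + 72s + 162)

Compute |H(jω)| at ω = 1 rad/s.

Substitute s = j1: numerator = 4 + j1, denominator = 147 + j71.
|H(j1)| = |4 + j1| / |147 + j71| = 4.1231 / 163.25 ≈ 0.02526.

|H(j1)| ≈ 0.02526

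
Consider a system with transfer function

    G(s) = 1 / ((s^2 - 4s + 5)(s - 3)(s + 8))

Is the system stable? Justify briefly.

The poles can be read from the denominator factors: s = 2 + j, 2 - j, 3, -8.
Since the pole(s) at s = 2 + j, 2 - j, 3 lie in the right half-plane, the system is unstable.

unstable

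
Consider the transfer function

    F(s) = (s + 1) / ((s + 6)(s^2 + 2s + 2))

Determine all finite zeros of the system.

Set the numerator to zero: s + 1 = 0.
So s = -1.

s = -1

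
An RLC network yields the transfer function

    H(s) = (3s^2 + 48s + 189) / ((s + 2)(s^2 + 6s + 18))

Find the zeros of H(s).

s = -7, -9

Set the numerator to zero: 3s^2 + 48s + 189 = 0, i.e. 3·(s^2 + 16s + 63) = 0.
Factoring: (s + 7)(s + 9) = 0.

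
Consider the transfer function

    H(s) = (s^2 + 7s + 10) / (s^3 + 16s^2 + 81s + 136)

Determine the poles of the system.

s = -4 ± j, -8

The poles are the roots of the denominator s^3 + 16s^2 + 81s + 136 = 0.
Trying s = -8: the polynomial evaluates to 0, so (s + 8) is a factor.
Dividing out leaves s^2 + 8s + 17 = 0.
The quadratic formula then gives s = -4 ± 1j.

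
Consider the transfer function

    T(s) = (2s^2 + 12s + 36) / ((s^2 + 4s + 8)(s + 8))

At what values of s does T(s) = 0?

s = -3 ± 3j

Set the numerator to zero: 2s^2 + 12s + 36 = 0, i.e. 2·(s^2 + 6s + 18) = 0.
Factoring: (s^2 + 6s + 18) = 0.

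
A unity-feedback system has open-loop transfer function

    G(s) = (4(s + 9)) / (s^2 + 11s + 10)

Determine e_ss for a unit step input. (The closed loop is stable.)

e_ss = 0.2174

G(s) has no poles at the origin.
This is a Type 0 system. Kp = lim_{s→0} G(s) = 36/10 = 18/5.
e_ss = 1/(1 + Kp) = 1/(1 + 18/5) = 5/23 ≈ 0.2174.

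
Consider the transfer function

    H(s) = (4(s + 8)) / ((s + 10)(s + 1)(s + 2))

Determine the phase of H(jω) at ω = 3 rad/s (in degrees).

At s = j3: numerator = 32 + j12, denominator = -97 + j69.
∠H = ∠num − ∠den = 20.556° − (144.57°) = -124.0°.

∠H(j3) ≈ -124.0°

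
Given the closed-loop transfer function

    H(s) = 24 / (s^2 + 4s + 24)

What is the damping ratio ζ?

ζ ≈ 0.4082

Compare the denominator to the standard form s^2 + 2ζωₙs + ωₙ².
ωₙ² = 24, so ωₙ = √24 ≈ 4.899 rad/s.
2ζωₙ = 4, so ζ = 4/(2·√24) ≈ 0.4082.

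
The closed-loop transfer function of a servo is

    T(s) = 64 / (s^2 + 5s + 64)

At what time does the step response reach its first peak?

Comparing s^2 + 5s + 64 to s^2 + 2ζωₙs + ωₙ²: ωₙ = 8 rad/s and ζ = 5/(2·8) = 0.3125.
ζωₙ = 5/2 = 2.5, so ω_d = ωₙ√(1−ζ²) = √(ωₙ² − (ζωₙ)²) = √(64 − 2.5²) = √57.75 ≈ 7.599 rad/s.
t_p = π/ω_d = π/7.599 ≈ 0.4134 s.

t_p ≈ 0.4134 s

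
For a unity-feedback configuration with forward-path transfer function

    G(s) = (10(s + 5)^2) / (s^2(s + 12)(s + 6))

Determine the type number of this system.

The denominator has 2 factors of s at the origin (free integrators), so this is a Type 2 system.

Type 2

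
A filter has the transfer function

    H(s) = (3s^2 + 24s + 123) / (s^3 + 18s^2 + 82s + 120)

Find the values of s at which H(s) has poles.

The poles are the roots of the denominator s^3 + 18s^2 + 82s + 120 = 0.
Trying s = -12: the polynomial evaluates to 0, so (s + 12) is a factor.
Dividing out leaves s^2 + 6s + 10 = 0.
The quadratic formula then gives s = -3 ± 1j.

s = -3 ± j, -12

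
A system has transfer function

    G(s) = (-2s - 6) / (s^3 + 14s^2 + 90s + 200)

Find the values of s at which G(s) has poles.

The poles are the roots of the denominator s^3 + 14s^2 + 90s + 200 = 0.
Trying s = -4: the polynomial evaluates to 0, so (s + 4) is a factor.
Dividing out leaves s^2 + 10s + 50 = 0.
The quadratic formula then gives s = -5 ± 5j.

s = -5 + 5j, -5 - 5j, -4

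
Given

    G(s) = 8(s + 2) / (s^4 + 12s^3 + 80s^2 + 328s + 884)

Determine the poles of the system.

The poles are the roots of the denominator s^4 + 12s^3 + 80s^2 + 328s + 884 = 0.
No real roots exist; factor into two real quadratics: (s^2 + 10s + 34)(s^2 + 2s + 26) = 0.
Each quadratic gives a conjugate pair via the quadratic formula.

s = -5 + 3j, -5 - 3j, -1 + 5j, -1 - 5j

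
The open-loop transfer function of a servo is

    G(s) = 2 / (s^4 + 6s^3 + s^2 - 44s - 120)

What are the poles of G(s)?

The poles are the roots of the denominator s^4 + 6s^3 + s^2 - 44s - 120 = 0.
Trying s = 3: the polynomial evaluates to 0, so (s - 3) is a factor.
Dividing out leaves s^3 + 9s^2 + 28s + 40 = 0.
This factors further as (s^2 + 4s + 8)(s + 5) = 0.

s = -2 + 2j, -2 - 2j, 3, -5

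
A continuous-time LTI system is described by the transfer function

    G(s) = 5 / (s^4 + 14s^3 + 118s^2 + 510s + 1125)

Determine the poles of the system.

The poles are the roots of the denominator s^4 + 14s^3 + 118s^2 + 510s + 1125 = 0.
No real roots exist; factor into two real quadratics: (s^2 + 6s + 45)(s^2 + 8s + 25) = 0.
Each quadratic gives a conjugate pair via the quadratic formula.

s = -3 ± 6j, -4 ± 3j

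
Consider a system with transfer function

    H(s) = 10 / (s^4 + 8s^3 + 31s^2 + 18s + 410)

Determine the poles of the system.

s = 1 ± 3j, -5 ± 4j

The poles are the roots of the denominator s^4 + 8s^3 + 31s^2 + 18s + 410 = 0.
No real roots exist; factor into two real quadratics: (s^2 - 2s + 10)(s^2 + 10s + 41) = 0.
Each quadratic gives a conjugate pair via the quadratic formula.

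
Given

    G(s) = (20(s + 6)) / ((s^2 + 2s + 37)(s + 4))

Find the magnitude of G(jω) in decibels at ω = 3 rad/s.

Substitute s = j3: numerator = 120 + j60, denominator = 94 + j108.
|G(j3)| = |120 + j60| / |94 + j108| = 134.16 / 143.18 ≈ 0.9370.
In decibels: 20·log₁₀(0.9370) ≈ -0.565 dB.

|G(j3)|_dB ≈ -0.565 dB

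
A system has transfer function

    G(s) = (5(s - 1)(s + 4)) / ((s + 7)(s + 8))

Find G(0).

G(0) = -5/14 ≈ -0.3571

At s = 0 each factor (s + a) contributes a and each (s^2 + bs + c) contributes c.
G(0) = 5·(-1) · (4) / ((7) · (8)) = -20/56 = -5/14.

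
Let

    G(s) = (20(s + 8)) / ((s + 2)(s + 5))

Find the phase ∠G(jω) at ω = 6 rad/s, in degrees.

∠G(j6) ≈ -84.89°

At s = j6: numerator = 160 + j120, denominator = -26 + j42.
∠G = ∠num − ∠den = 36.870° − (121.76°) = -84.89°.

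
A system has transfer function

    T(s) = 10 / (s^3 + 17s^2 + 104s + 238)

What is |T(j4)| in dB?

|T(j4)|_dB ≈ -31.0 dB

Substitute s = j4: numerator = 10, denominator = -34 + j352.
|T(j4)| = |10| / |-34 + j352| = 10 / 353.64 ≈ 0.02828.
In decibels: 20·log₁₀(0.02828) ≈ -31.0 dB.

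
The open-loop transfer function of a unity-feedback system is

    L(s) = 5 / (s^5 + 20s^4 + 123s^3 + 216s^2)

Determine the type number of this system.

Type 2

Factor s from the denominator: s^5 + 20s^4 + 123s^3 + 216s^2 = s^2·(s^3 + 20s^2 + 123s + 216).
There are 2 poles at the origin, so the system is Type 2.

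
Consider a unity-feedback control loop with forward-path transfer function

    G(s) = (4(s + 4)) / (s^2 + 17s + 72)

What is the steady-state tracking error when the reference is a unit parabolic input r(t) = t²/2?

G(s) has no poles at the origin.
This is a Type 0 system; Ka = lim_{s→0} s^2·G(s) = 0, so the steady-state error for a parabola input is infinite.

e_ss = ∞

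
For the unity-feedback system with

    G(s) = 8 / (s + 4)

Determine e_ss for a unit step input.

G(s) has no poles at the origin.
This is a Type 0 system. Kp = lim_{s→0} G(s) = 8/4 = 2.
e_ss = 1/(1 + Kp) = 1/(1 + 2) = 1/3 ≈ 0.3333.

e_ss = 0.3333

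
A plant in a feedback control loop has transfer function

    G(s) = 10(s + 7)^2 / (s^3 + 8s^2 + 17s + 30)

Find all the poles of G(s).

The poles are the roots of the denominator s^3 + 8s^2 + 17s + 30 = 0.
Trying s = -6: the polynomial evaluates to 0, so (s + 6) is a factor.
Dividing out leaves s^2 + 2s + 5 = 0.
The quadratic formula then gives s = -1 ± 2j.

s = -1 ± 2j, -6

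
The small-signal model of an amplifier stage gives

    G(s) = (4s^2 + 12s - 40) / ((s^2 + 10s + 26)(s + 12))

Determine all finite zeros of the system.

s = 2, -5

Set the numerator to zero: 4s^2 + 12s - 40 = 0, i.e. 4·(s^2 + 3s - 10) = 0.
Factoring: (s - 2)(s + 5) = 0.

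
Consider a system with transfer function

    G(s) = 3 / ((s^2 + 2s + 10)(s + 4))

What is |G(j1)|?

|G(j1)| ≈ 0.07892

Substitute s = j1: numerator = 3, denominator = 34 + j17.
|G(j1)| = |3| / |34 + j17| = 3 / 38.013 ≈ 0.07892.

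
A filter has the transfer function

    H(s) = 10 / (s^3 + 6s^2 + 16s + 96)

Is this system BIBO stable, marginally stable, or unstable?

The denominator s^3 + 6s^2 + 16s + 96 factors as (s^2 + 16)(s + 6), giving poles at s = 4j, -4j, -6.
Since the simple pole(s) at s = ±4j lie on the jω-axis with none in the right half-plane, the system is marginally stable.

marginally stable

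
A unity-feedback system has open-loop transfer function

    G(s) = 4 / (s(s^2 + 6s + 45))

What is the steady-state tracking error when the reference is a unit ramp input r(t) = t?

e_ss = 11.25

G(s) has one pole at the origin.
This is a Type 1 system. Kv = lim_{s→0} s·G(s) = 4/45.
e_ss = 1/Kv = 1/(4/45) = 45/4 ≈ 11.25.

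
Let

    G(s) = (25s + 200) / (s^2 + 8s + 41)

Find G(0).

G(0) = 200/41 ≈ 4.878

Set s = 0: G(0) = (200) / (41) = 200/41.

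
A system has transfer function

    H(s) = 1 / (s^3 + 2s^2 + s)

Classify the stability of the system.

The denominator s^3 + 2s^2 + s factors as s(s + 1)^2, giving poles at s = 0, -1, -1.
Since the simple pole(s) at s = 0 lie on the jω-axis with none in the right half-plane, the system is marginally stable.

marginally stable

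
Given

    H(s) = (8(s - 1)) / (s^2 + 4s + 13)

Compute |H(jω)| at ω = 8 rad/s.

|H(j8)| ≈ 1.071

Substitute s = j8: numerator = -8 + j64, denominator = -51 + j32.
|H(j8)| = |-8 + j64| / |-51 + j32| = 64.498 / 60.208 ≈ 1.071.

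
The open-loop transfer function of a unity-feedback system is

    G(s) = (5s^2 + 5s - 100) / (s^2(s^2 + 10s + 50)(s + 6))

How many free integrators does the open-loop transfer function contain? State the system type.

Type 2

The denominator has 2 factors of s at the origin (free integrators), so this is a Type 2 system.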